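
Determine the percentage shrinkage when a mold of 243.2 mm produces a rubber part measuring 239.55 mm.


Shrinkage = (mold - part) / mold * 100
= (243.2 - 239.55) / 243.2 * 100
= 3.65 / 243.2 * 100
= 1.5%

1.5%


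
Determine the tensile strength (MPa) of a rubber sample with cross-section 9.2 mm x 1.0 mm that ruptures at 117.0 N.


Area = width * thickness = 9.2 * 1.0 = 9.2 mm^2
TS = force / area = 117.0 / 9.2 = 12.72 MPa

12.72 MPa


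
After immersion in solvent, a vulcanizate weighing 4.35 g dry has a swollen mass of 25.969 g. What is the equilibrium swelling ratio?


Q = W_swollen / W_dry
Q = 25.969 / 4.35
Q = 5.97

Q = 5.97


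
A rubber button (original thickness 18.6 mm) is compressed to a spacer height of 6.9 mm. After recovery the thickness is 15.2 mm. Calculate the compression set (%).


CS = (t0 - recovered) / (t0 - ts) * 100
= (18.6 - 15.2) / (18.6 - 6.9) * 100
= 3.4 / 11.7 * 100
= 29.1%

29.1%


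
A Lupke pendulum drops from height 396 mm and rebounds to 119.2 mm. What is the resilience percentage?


Resilience = h_rebound / h_drop * 100
= 119.2 / 396 * 100
= 30.1%

30.1%


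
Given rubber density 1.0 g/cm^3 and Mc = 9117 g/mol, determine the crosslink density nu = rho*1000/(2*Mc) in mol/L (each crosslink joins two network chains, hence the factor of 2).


nu = rho * 1000 / (2 * Mc)
nu = 1.0 * 1000 / (2 * 9117)
nu = 1000.0 / 18234
nu = 0.0548 mol/L

0.0548 mol/L


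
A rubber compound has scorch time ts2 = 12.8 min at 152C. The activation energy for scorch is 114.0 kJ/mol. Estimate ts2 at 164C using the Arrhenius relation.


Convert temperatures: T1 = 152 + 273.15 = 425.15 K, T2 = 164 + 273.15 = 437.15 K
ts2_new = 12.8 * exp(114000 / 8.314 * (1/437.15 - 1/425.15))
1/T2 - 1/T1 = -6.4567e-05
ts2_new = 5.28 min

5.28 min


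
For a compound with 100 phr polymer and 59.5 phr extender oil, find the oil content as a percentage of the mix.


Oil % = oil / (100 + oil) * 100
= 59.5 / (100 + 59.5) * 100
= 59.5 / 159.5 * 100
= 37.3%

37.3%


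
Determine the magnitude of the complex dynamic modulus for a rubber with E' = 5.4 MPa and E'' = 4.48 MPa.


|E*| = sqrt(E'^2 + E''^2)
= sqrt(5.4^2 + 4.48^2)
= sqrt(29.1600 + 20.0704)
= 7.016 MPa

7.016 MPa


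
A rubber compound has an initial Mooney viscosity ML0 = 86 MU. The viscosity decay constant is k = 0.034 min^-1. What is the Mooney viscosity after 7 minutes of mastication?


ML = ML0 * exp(-k * t)
ML = 86 * exp(-0.034 * 7)
ML = 86 * 0.7882
ML = 67.79 MU

67.79 MU


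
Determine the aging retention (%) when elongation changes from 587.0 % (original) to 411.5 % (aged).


Retention = aged / original * 100
= 411.5 / 587.0 * 100
= 70.1%

70.1%


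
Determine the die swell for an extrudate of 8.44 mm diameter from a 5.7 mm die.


Die swell ratio = D_extrudate / D_die
= 8.44 / 5.7
= 1.481

Die swell = 1.481


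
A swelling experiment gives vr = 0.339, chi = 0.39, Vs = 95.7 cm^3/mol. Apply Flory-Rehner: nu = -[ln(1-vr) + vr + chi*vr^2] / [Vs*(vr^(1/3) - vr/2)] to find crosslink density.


ln(1 - vr) = ln(1 - 0.339) = -0.4140
Numerator = -((-0.4140) + 0.339 + 0.39 * 0.339^2) = 0.0302
Denominator = 95.7 * (0.339^(1/3) - 0.339/2) = 50.5074
nu = 0.0302 / 50.5074 = 5.9758e-04 mol/cm^3

5.9758e-04 mol/cm^3


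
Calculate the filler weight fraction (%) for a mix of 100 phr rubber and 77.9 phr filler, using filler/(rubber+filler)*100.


Filler % = filler / (rubber + filler) * 100
= 77.9 / (100 + 77.9) * 100
= 77.9 / 177.9 * 100
= 43.79%

43.79%


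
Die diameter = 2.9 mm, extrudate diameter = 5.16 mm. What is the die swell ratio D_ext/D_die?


Die swell ratio = D_extrudate / D_die
= 5.16 / 2.9
= 1.779

Die swell = 1.779


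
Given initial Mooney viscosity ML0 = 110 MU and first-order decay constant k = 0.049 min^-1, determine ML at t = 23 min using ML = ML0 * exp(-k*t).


ML = ML0 * exp(-k * t)
ML = 110 * exp(-0.049 * 23)
ML = 110 * 0.3240
ML = 35.64 MU

35.64 MU


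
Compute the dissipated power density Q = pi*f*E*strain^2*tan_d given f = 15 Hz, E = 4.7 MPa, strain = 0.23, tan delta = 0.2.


Q = pi * f * E * strain^2 * tan_d
= pi * 15 * 4.7 * 0.23^2 * 0.2
= pi * 15 * 4.7 * 0.0529 * 0.2
= 2.3433

Q = 2.3433


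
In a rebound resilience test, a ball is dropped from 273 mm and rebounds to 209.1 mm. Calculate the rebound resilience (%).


Resilience = h_rebound / h_drop * 100
= 209.1 / 273 * 100
= 76.6%

76.6%


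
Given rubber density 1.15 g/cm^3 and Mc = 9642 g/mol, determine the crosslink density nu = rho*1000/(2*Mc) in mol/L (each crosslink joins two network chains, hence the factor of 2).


nu = rho * 1000 / (2 * Mc)
nu = 1.15 * 1000 / (2 * 9642)
nu = 1150.0 / 19284
nu = 0.0596 mol/L

0.0596 mol/L


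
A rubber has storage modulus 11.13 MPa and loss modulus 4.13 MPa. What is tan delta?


tan delta = E'' / E'
= 4.13 / 11.13
= 0.3711

tan delta = 0.3711


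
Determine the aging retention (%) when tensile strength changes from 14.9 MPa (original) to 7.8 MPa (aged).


Retention = aged / original * 100
= 7.8 / 14.9 * 100
= 52.3%

52.3%


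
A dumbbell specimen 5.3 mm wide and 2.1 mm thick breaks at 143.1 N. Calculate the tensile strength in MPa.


Area = width * thickness = 5.3 * 2.1 = 11.13 mm^2
TS = force / area = 143.1 / 11.13 = 12.86 MPa

12.86 MPa


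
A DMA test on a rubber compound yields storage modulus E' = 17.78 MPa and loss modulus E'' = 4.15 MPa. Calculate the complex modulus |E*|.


|E*| = sqrt(E'^2 + E''^2)
= sqrt(17.78^2 + 4.15^2)
= sqrt(316.1284 + 17.2225)
= 18.258 MPa

18.258 MPa


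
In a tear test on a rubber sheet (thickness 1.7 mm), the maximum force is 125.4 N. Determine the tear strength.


Tear strength = force / thickness
= 125.4 / 1.7
= 73.76 N/mm

73.76 N/mm


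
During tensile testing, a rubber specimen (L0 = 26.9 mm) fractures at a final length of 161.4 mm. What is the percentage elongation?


Elongation = (Lf - L0) / L0 * 100
= (161.4 - 26.9) / 26.9 * 100
= 134.5 / 26.9 * 100
= 500.0%

500.0%


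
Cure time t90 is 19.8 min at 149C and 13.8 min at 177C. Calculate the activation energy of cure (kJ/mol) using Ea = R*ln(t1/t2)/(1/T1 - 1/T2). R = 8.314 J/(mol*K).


T1 = 422.15 K, T2 = 450.15 K
1/T1 - 1/T2 = 1.4734e-04
ln(t1/t2) = ln(19.8/13.8) = 0.3610
Ea = 8.314 * 0.3610 / 1.4734e-04 = 20370.3876 J/mol
Ea = 20.37 kJ/mol

20.37 kJ/mol


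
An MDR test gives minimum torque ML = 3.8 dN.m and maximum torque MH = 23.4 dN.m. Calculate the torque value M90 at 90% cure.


M90 = ML + 0.9 * (MH - ML)
M90 = 3.8 + 0.9 * (23.4 - 3.8)
M90 = 3.8 + 0.9 * 19.6
M90 = 21.44 dN.m

21.44 dN.m


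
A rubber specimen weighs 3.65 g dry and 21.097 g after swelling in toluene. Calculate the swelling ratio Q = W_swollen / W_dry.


Q = W_swollen / W_dry
Q = 21.097 / 3.65
Q = 5.78

Q = 5.78


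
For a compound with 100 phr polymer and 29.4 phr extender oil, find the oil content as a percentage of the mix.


Oil % = oil / (100 + oil) * 100
= 29.4 / (100 + 29.4) * 100
= 29.4 / 129.4 * 100
= 22.72%

22.72%


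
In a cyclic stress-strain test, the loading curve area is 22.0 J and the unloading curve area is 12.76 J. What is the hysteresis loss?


Hysteresis loss = loading - unloading
= 22.0 - 12.76
= 9.24 J

9.24 J


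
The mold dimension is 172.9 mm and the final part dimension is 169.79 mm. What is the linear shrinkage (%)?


Shrinkage = (mold - part) / mold * 100
= (172.9 - 169.79) / 172.9 * 100
= 3.11 / 172.9 * 100
= 1.8%

1.8%


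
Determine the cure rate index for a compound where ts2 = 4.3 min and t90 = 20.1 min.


CRI = 100 / (t90 - ts2)
= 100 / (20.1 - 4.3)
= 100 / 15.8
= 6.33 min^-1

6.33 min^-1


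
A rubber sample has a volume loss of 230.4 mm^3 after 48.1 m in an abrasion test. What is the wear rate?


Rate = volume_loss / distance
= 230.4 / 48.1
= 4.79 mm^3/m

4.79 mm^3/m


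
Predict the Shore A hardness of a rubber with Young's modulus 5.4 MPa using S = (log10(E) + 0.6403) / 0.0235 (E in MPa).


log10(E) = 0.0235*S - 0.6403  =>  S = (log10(E) + 0.6403) / 0.0235
log10(5.4) = 0.732394
S = (0.732394 + 0.6403) / 0.0235 = 1.372694 / 0.0235
S = 58.4

Shore A = 58.4


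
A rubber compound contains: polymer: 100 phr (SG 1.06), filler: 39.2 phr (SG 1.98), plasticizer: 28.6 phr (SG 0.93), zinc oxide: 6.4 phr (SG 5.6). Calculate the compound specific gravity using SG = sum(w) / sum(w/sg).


Sum of weights = 174.2
Volume contributions:
  polymer: 100/1.06 = 94.3396
  filler: 39.2/1.98 = 19.7980
  plasticizer: 28.6/0.93 = 30.7527
  zinc oxide: 6.4/5.6 = 1.1429
Sum of volumes = 146.0331
SG = 174.2 / 146.0331 = 1.193

SG = 1.193


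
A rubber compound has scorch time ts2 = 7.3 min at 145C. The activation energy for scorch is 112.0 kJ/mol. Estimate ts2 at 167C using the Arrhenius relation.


Convert temperatures: T1 = 145 + 273.15 = 418.15 K, T2 = 167 + 273.15 = 440.15 K
ts2_new = 7.3 * exp(112000 / 8.314 * (1/440.15 - 1/418.15))
1/T2 - 1/T1 = -1.1953e-04
ts2_new = 1.46 min

1.46 min


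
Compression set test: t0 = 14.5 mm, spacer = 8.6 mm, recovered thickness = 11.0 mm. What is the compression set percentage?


CS = (t0 - recovered) / (t0 - ts) * 100
= (14.5 - 11.0) / (14.5 - 8.6) * 100
= 3.5 / 5.9 * 100
= 59.3%

59.3%


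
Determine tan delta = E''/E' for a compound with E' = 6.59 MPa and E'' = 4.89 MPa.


tan delta = E'' / E'
= 4.89 / 6.59
= 0.742

tan delta = 0.742


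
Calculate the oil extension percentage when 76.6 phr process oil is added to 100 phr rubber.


Oil % = oil / (100 + oil) * 100
= 76.6 / (100 + 76.6) * 100
= 76.6 / 176.6 * 100
= 43.37%

43.37%


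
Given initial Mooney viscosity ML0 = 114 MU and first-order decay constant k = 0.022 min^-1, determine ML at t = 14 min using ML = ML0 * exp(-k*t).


ML = ML0 * exp(-k * t)
ML = 114 * exp(-0.022 * 14)
ML = 114 * 0.7349
ML = 83.78 MU

83.78 MU


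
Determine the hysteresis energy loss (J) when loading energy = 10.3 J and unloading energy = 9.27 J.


Hysteresis loss = loading - unloading
= 10.3 - 9.27
= 1.03 J

1.03 J


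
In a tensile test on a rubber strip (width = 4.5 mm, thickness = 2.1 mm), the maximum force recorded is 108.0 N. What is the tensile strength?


Area = width * thickness = 4.5 * 2.1 = 9.45 mm^2
TS = force / area = 108.0 / 9.45 = 11.43 MPa

11.43 MPa


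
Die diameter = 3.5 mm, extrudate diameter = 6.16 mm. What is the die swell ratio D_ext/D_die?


Die swell ratio = D_extrudate / D_die
= 6.16 / 3.5
= 1.76

Die swell = 1.76


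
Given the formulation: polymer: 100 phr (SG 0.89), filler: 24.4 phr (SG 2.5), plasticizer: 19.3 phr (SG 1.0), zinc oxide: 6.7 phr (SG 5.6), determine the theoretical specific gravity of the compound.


Sum of weights = 150.4
Volume contributions:
  polymer: 100/0.89 = 112.3596
  filler: 24.4/2.5 = 9.7600
  plasticizer: 19.3/1.0 = 19.3000
  zinc oxide: 6.7/5.6 = 1.1964
Sum of volumes = 142.6160
SG = 150.4 / 142.6160 = 1.055

SG = 1.055


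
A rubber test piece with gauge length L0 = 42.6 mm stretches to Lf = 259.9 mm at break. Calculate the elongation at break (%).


Elongation = (Lf - L0) / L0 * 100
= (259.9 - 42.6) / 42.6 * 100
= 217.3 / 42.6 * 100
= 510.1%

510.1%


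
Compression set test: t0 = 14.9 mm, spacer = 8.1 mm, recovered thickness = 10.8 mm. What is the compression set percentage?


CS = (t0 - recovered) / (t0 - ts) * 100
= (14.9 - 10.8) / (14.9 - 8.1) * 100
= 4.1 / 6.8 * 100
= 60.3%

60.3%


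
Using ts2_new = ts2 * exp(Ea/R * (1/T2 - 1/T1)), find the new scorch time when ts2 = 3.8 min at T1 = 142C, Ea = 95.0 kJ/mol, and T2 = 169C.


Convert temperatures: T1 = 142 + 273.15 = 415.15 K, T2 = 169 + 273.15 = 442.15 K
ts2_new = 3.8 * exp(95000 / 8.314 * (1/442.15 - 1/415.15))
1/T2 - 1/T1 = -1.4709e-04
ts2_new = 0.71 min

0.71 min


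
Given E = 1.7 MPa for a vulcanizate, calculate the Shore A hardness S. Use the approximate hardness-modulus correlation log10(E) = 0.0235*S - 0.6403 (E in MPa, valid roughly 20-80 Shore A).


log10(E) = 0.0235*S - 0.6403  =>  S = (log10(E) + 0.6403) / 0.0235
log10(1.7) = 0.230449
S = (0.230449 + 0.6403) / 0.0235 = 0.870749 / 0.0235
S = 37.1

Shore A = 37.1


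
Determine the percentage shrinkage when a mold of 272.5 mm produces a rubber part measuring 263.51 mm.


Shrinkage = (mold - part) / mold * 100
= (272.5 - 263.51) / 272.5 * 100
= 8.99 / 272.5 * 100
= 3.3%

3.3%


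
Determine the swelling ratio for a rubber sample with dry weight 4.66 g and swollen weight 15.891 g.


Q = W_swollen / W_dry
Q = 15.891 / 4.66
Q = 3.41

Q = 3.41


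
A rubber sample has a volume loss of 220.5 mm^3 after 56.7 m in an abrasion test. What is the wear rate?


Rate = volume_loss / distance
= 220.5 / 56.7
= 3.889 mm^3/m

3.889 mm^3/m


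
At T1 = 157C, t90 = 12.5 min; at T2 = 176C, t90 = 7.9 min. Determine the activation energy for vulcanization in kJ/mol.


T1 = 430.15 K, T2 = 449.15 K
1/T1 - 1/T2 = 9.8343e-05
ln(t1/t2) = ln(12.5/7.9) = 0.4589
Ea = 8.314 * 0.4589 / 9.8343e-05 = 38793.0138 J/mol
Ea = 38.79 kJ/mol

38.79 kJ/mol


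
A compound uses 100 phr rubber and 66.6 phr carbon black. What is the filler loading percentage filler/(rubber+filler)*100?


Filler % = filler / (rubber + filler) * 100
= 66.6 / (100 + 66.6) * 100
= 66.6 / 166.6 * 100
= 39.98%

39.98%


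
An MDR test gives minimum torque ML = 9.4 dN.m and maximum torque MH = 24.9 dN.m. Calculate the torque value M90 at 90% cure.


M90 = ML + 0.9 * (MH - ML)
M90 = 9.4 + 0.9 * (24.9 - 9.4)
M90 = 9.4 + 0.9 * 15.5
M90 = 23.35 dN.m

23.35 dN.m


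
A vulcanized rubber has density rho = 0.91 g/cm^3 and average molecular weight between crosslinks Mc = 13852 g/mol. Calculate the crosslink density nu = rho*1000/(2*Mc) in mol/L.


nu = rho * 1000 / (2 * Mc)
nu = 0.91 * 1000 / (2 * 13852)
nu = 910.0 / 27704
nu = 0.0328 mol/L

0.0328 mol/L


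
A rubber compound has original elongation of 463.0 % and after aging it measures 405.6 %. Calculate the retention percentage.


Retention = aged / original * 100
= 405.6 / 463.0 * 100
= 87.6%

87.6%


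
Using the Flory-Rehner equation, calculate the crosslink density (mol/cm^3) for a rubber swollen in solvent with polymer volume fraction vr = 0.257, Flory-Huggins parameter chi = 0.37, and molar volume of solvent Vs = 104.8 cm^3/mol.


ln(1 - vr) = ln(1 - 0.257) = -0.2971
Numerator = -((-0.2971) + 0.257 + 0.37 * 0.257^2) = 0.0156
Denominator = 104.8 * (0.257^(1/3) - 0.257/2) = 53.1636
nu = 0.0156 / 53.1636 = 2.9383e-04 mol/cm^3

2.9383e-04 mol/cm^3


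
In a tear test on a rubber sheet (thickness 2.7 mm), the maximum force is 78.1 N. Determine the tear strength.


Tear strength = force / thickness
= 78.1 / 2.7
= 28.93 N/mm

28.93 N/mm


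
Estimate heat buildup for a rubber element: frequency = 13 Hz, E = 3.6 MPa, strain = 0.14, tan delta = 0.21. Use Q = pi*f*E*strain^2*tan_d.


Q = pi * f * E * strain^2 * tan_d
= pi * 13 * 3.6 * 0.14^2 * 0.21
= pi * 13 * 3.6 * 0.0196 * 0.21
= 0.6052

Q = 0.6052


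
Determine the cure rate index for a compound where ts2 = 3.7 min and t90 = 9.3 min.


CRI = 100 / (t90 - ts2)
= 100 / (9.3 - 3.7)
= 100 / 5.6
= 17.86 min^-1

17.86 min^-1


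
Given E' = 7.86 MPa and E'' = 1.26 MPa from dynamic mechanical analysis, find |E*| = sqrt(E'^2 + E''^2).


|E*| = sqrt(E'^2 + E''^2)
= sqrt(7.86^2 + 1.26^2)
= sqrt(61.7796 + 1.5876)
= 7.96 MPa

7.96 MPa


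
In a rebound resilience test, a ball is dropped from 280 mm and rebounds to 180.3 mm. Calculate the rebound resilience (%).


Resilience = h_rebound / h_drop * 100
= 180.3 / 280 * 100
= 64.4%

64.4%


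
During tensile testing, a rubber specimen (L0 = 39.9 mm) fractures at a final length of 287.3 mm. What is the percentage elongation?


Elongation = (Lf - L0) / L0 * 100
= (287.3 - 39.9) / 39.9 * 100
= 247.4 / 39.9 * 100
= 620.1%

620.1%


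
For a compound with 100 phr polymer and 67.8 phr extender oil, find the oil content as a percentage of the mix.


Oil % = oil / (100 + oil) * 100
= 67.8 / (100 + 67.8) * 100
= 67.8 / 167.8 * 100
= 40.41%

40.41%


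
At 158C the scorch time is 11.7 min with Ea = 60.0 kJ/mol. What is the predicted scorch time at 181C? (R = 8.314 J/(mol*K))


Convert temperatures: T1 = 158 + 273.15 = 431.15 K, T2 = 181 + 273.15 = 454.15 K
ts2_new = 11.7 * exp(60000 / 8.314 * (1/454.15 - 1/431.15))
1/T2 - 1/T1 = -1.1746e-04
ts2_new = 5.01 min

5.01 min


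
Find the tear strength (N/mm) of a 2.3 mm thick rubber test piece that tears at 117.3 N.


Tear strength = force / thickness
= 117.3 / 2.3
= 51.0 N/mm

51.0 N/mm


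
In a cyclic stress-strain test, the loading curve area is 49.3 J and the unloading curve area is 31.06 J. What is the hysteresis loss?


Hysteresis loss = loading - unloading
= 49.3 - 31.06
= 18.24 J

18.24 J


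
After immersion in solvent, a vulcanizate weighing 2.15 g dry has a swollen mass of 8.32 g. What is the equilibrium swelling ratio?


Q = W_swollen / W_dry
Q = 8.32 / 2.15
Q = 3.87

Q = 3.87


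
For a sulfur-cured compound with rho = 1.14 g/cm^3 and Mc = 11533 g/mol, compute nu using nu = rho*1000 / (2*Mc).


nu = rho * 1000 / (2 * Mc)
nu = 1.14 * 1000 / (2 * 11533)
nu = 1140.0 / 23066
nu = 0.0494 mol/L

0.0494 mol/L


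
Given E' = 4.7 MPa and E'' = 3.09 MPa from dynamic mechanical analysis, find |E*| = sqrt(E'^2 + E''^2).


|E*| = sqrt(E'^2 + E''^2)
= sqrt(4.7^2 + 3.09^2)
= sqrt(22.0900 + 9.5481)
= 5.625 MPa

5.625 MPa


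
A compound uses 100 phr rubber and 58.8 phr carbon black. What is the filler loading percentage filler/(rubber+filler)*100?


Filler % = filler / (rubber + filler) * 100
= 58.8 / (100 + 58.8) * 100
= 58.8 / 158.8 * 100
= 37.03%

37.03%


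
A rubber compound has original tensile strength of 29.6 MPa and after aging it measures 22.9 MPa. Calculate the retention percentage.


Retention = aged / original * 100
= 22.9 / 29.6 * 100
= 77.4%

77.4%


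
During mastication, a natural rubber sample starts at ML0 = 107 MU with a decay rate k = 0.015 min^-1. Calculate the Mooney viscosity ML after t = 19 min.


ML = ML0 * exp(-k * t)
ML = 107 * exp(-0.015 * 19)
ML = 107 * 0.7520
ML = 80.47 MU

80.47 MU


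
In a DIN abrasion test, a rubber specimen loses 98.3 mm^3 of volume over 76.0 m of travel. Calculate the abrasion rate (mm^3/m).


Rate = volume_loss / distance
= 98.3 / 76.0
= 1.293 mm^3/m

1.293 mm^3/m


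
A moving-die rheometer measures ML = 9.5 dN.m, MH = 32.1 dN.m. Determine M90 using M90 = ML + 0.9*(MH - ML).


M90 = ML + 0.9 * (MH - ML)
M90 = 9.5 + 0.9 * (32.1 - 9.5)
M90 = 9.5 + 0.9 * 22.6
M90 = 29.84 dN.m

29.84 dN.m


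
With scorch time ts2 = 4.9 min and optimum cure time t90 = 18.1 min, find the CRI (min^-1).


CRI = 100 / (t90 - ts2)
= 100 / (18.1 - 4.9)
= 100 / 13.2
= 7.58 min^-1

7.58 min^-1


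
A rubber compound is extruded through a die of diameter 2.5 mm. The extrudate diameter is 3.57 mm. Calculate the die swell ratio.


Die swell ratio = D_extrudate / D_die
= 3.57 / 2.5
= 1.428

Die swell = 1.428


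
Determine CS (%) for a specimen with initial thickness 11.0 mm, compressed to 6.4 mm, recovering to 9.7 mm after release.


CS = (t0 - recovered) / (t0 - ts) * 100
= (11.0 - 9.7) / (11.0 - 6.4) * 100
= 1.3 / 4.6 * 100
= 28.3%

28.3%


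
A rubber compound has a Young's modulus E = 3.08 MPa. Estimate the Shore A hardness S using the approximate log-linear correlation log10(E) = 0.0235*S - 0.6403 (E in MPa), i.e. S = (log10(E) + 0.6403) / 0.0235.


log10(E) = 0.0235*S - 0.6403  =>  S = (log10(E) + 0.6403) / 0.0235
log10(3.08) = 0.488551
S = (0.488551 + 0.6403) / 0.0235 = 1.128851 / 0.0235
S = 48.0

Shore A = 48.0


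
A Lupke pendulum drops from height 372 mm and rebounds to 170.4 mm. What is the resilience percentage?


Resilience = h_rebound / h_drop * 100
= 170.4 / 372 * 100
= 45.8%

45.8%


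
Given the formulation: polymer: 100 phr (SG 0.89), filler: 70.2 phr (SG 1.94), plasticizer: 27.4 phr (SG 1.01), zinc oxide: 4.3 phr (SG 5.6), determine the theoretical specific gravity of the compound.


Sum of weights = 201.9
Volume contributions:
  polymer: 100/0.89 = 112.3596
  filler: 70.2/1.94 = 36.1856
  plasticizer: 27.4/1.01 = 27.1287
  zinc oxide: 4.3/5.6 = 0.7679
Sum of volumes = 176.4417
SG = 201.9 / 176.4417 = 1.144

SG = 1.144


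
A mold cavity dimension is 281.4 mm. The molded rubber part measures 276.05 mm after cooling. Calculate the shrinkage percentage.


Shrinkage = (mold - part) / mold * 100
= (281.4 - 276.05) / 281.4 * 100
= 5.35 / 281.4 * 100
= 1.9%

1.9%


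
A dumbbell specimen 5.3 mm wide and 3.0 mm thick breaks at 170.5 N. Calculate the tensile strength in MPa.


Area = width * thickness = 5.3 * 3.0 = 15.9 mm^2
TS = force / area = 170.5 / 15.9 = 10.72 MPa

10.72 MPa


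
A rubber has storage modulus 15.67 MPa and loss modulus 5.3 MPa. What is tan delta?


tan delta = E'' / E'
= 5.3 / 15.67
= 0.3382

tan delta = 0.3382


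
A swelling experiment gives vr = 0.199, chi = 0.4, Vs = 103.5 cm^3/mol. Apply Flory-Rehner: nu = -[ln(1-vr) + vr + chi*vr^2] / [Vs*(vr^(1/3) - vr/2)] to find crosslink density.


ln(1 - vr) = ln(1 - 0.199) = -0.2219
Numerator = -((-0.2219) + 0.199 + 0.4 * 0.199^2) = 0.0071
Denominator = 103.5 * (0.199^(1/3) - 0.199/2) = 50.1279
nu = 0.0071 / 50.1279 = 1.4072e-04 mol/cm^3

1.4072e-04 mol/cm^3


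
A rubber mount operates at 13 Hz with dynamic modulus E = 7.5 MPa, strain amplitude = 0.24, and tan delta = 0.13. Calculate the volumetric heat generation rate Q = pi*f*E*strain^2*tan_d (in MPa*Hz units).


Q = pi * f * E * strain^2 * tan_d
= pi * 13 * 7.5 * 0.24^2 * 0.13
= pi * 13 * 7.5 * 0.0576 * 0.13
= 2.2936

Q = 2.2936


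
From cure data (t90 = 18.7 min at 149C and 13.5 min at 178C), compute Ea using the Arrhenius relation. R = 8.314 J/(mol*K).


T1 = 422.15 K, T2 = 451.15 K
1/T1 - 1/T2 = 1.5227e-04
ln(t1/t2) = ln(18.7/13.5) = 0.3258
Ea = 8.314 * 0.3258 / 1.5227e-04 = 17790.8199 J/mol
Ea = 17.79 kJ/mol

17.79 kJ/mol


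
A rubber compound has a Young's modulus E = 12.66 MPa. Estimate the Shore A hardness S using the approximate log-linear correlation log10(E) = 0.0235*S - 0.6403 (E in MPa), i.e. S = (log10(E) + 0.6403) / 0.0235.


log10(E) = 0.0235*S - 0.6403  =>  S = (log10(E) + 0.6403) / 0.0235
log10(12.66) = 1.102434
S = (1.102434 + 0.6403) / 0.0235 = 1.742734 / 0.0235
S = 74.2

Shore A = 74.2


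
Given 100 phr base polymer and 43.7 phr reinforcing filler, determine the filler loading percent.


Filler % = filler / (rubber + filler) * 100
= 43.7 / (100 + 43.7) * 100
= 43.7 / 143.7 * 100
= 30.41%

30.41%


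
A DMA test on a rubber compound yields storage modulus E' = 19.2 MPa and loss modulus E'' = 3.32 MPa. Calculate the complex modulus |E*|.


|E*| = sqrt(E'^2 + E''^2)
= sqrt(19.2^2 + 3.32^2)
= sqrt(368.6400 + 11.0224)
= 19.485 MPa

19.485 MPa


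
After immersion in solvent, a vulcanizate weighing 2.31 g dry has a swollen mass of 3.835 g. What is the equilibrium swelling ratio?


Q = W_swollen / W_dry
Q = 3.835 / 2.31
Q = 1.66

Q = 1.66


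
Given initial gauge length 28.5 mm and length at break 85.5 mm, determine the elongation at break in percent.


Elongation = (Lf - L0) / L0 * 100
= (85.5 - 28.5) / 28.5 * 100
= 57.0 / 28.5 * 100
= 200.0%

200.0%


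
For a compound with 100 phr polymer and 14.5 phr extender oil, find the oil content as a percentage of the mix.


Oil % = oil / (100 + oil) * 100
= 14.5 / (100 + 14.5) * 100
= 14.5 / 114.5 * 100
= 12.66%

12.66%


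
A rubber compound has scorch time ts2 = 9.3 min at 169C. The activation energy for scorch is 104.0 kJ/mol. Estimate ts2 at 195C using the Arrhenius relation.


Convert temperatures: T1 = 169 + 273.15 = 442.15 K, T2 = 195 + 273.15 = 468.15 K
ts2_new = 9.3 * exp(104000 / 8.314 * (1/468.15 - 1/442.15))
1/T2 - 1/T1 = -1.2561e-04
ts2_new = 1.93 min

1.93 min


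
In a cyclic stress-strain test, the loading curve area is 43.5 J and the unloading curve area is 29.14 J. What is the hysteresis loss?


Hysteresis loss = loading - unloading
= 43.5 - 29.14
= 14.36 J

14.36 J


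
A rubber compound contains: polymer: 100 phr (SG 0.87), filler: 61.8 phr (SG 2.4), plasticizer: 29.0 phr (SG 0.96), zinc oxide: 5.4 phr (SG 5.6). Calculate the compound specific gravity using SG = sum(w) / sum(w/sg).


Sum of weights = 196.2
Volume contributions:
  polymer: 100/0.87 = 114.9425
  filler: 61.8/2.4 = 25.7500
  plasticizer: 29.0/0.96 = 30.2083
  zinc oxide: 5.4/5.6 = 0.9643
Sum of volumes = 171.8651
SG = 196.2 / 171.8651 = 1.142

SG = 1.142


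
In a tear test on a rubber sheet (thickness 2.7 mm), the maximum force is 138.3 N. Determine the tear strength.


Tear strength = force / thickness
= 138.3 / 2.7
= 51.22 N/mm

51.22 N/mm


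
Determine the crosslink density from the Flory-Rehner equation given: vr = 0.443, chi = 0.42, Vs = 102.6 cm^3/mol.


ln(1 - vr) = ln(1 - 0.443) = -0.5852
Numerator = -((-0.5852) + 0.443 + 0.42 * 0.443^2) = 0.0598
Denominator = 102.6 * (0.443^(1/3) - 0.443/2) = 55.4876
nu = 0.0598 / 55.4876 = 0.0011 mol/cm^3

0.0011 mol/cm^3


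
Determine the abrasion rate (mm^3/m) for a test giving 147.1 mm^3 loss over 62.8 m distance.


Rate = volume_loss / distance
= 147.1 / 62.8
= 2.342 mm^3/m

2.342 mm^3/m


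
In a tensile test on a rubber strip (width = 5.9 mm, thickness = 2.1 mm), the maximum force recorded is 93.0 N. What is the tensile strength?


Area = width * thickness = 5.9 * 2.1 = 12.39 mm^2
TS = force / area = 93.0 / 12.39 = 7.51 MPa

7.51 MPa


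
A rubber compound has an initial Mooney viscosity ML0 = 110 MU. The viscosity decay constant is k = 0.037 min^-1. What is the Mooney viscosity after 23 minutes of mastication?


ML = ML0 * exp(-k * t)
ML = 110 * exp(-0.037 * 23)
ML = 110 * 0.4270
ML = 46.97 MU

46.97 MU


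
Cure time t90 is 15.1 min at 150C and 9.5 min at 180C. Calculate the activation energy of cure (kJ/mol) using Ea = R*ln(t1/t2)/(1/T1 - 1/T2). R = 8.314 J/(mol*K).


T1 = 423.15 K, T2 = 453.15 K
1/T1 - 1/T2 = 1.5645e-04
ln(t1/t2) = ln(15.1/9.5) = 0.4634
Ea = 8.314 * 0.4634 / 1.5645e-04 = 24625.4335 J/mol
Ea = 24.63 kJ/mol

24.63 kJ/mol


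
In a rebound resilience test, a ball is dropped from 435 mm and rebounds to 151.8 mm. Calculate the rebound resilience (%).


Resilience = h_rebound / h_drop * 100
= 151.8 / 435 * 100
= 34.9%

34.9%


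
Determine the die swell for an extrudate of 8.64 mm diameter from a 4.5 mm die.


Die swell ratio = D_extrudate / D_die
= 8.64 / 4.5
= 1.92

Die swell = 1.92


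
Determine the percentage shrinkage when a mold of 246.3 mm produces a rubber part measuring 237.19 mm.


Shrinkage = (mold - part) / mold * 100
= (246.3 - 237.19) / 246.3 * 100
= 9.11 / 246.3 * 100
= 3.7%

3.7%


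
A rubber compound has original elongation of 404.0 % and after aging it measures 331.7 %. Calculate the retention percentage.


Retention = aged / original * 100
= 331.7 / 404.0 * 100
= 82.1%

82.1%


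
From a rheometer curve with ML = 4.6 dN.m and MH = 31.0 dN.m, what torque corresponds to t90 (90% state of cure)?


M90 = ML + 0.9 * (MH - ML)
M90 = 4.6 + 0.9 * (31.0 - 4.6)
M90 = 4.6 + 0.9 * 26.4
M90 = 28.36 dN.m

28.36 dN.m


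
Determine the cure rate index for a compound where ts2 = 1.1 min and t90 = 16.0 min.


CRI = 100 / (t90 - ts2)
= 100 / (16.0 - 1.1)
= 100 / 14.9
= 6.71 min^-1

6.71 min^-1


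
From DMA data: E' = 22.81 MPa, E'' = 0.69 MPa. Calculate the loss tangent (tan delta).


tan delta = E'' / E'
= 0.69 / 22.81
= 0.0302

tan delta = 0.0302


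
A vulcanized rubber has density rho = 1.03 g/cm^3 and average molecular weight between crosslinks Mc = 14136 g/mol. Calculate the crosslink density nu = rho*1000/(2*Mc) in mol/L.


nu = rho * 1000 / (2 * Mc)
nu = 1.03 * 1000 / (2 * 14136)
nu = 1030.0 / 28272
nu = 0.0364 mol/L

0.0364 mol/L


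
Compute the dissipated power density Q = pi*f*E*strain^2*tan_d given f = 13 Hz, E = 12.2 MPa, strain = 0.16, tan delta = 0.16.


Q = pi * f * E * strain^2 * tan_d
= pi * 13 * 12.2 * 0.16^2 * 0.16
= pi * 13 * 12.2 * 0.0256 * 0.16
= 2.0409

Q = 2.0409


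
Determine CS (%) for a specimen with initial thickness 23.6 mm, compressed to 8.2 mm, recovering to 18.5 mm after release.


CS = (t0 - recovered) / (t0 - ts) * 100
= (23.6 - 18.5) / (23.6 - 8.2) * 100
= 5.1 / 15.4 * 100
= 33.1%

33.1%


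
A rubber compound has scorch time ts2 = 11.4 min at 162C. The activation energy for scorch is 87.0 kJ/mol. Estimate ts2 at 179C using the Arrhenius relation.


Convert temperatures: T1 = 162 + 273.15 = 435.15 K, T2 = 179 + 273.15 = 452.15 K
ts2_new = 11.4 * exp(87000 / 8.314 * (1/452.15 - 1/435.15))
1/T2 - 1/T1 = -8.6403e-05
ts2_new = 4.62 min

4.62 min


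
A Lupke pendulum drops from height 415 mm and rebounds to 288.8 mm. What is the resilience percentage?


Resilience = h_rebound / h_drop * 100
= 288.8 / 415 * 100
= 69.6%

69.6%


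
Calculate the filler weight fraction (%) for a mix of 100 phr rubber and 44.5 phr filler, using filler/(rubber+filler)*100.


Filler % = filler / (rubber + filler) * 100
= 44.5 / (100 + 44.5) * 100
= 44.5 / 144.5 * 100
= 30.8%

30.8%


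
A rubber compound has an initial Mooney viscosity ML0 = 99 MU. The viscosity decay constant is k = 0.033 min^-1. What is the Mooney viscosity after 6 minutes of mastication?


ML = ML0 * exp(-k * t)
ML = 99 * exp(-0.033 * 6)
ML = 99 * 0.8204
ML = 81.22 MU

81.22 MU


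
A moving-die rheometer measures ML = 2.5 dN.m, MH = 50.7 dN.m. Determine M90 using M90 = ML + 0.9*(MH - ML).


M90 = ML + 0.9 * (MH - ML)
M90 = 2.5 + 0.9 * (50.7 - 2.5)
M90 = 2.5 + 0.9 * 48.2
M90 = 45.88 dN.m

45.88 dN.m


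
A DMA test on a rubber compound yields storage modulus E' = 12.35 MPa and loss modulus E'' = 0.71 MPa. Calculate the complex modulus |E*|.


|E*| = sqrt(E'^2 + E''^2)
= sqrt(12.35^2 + 0.71^2)
= sqrt(152.5225 + 0.5041)
= 12.37 MPa

12.37 MPa


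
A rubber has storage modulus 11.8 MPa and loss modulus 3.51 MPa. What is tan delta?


tan delta = E'' / E'
= 3.51 / 11.8
= 0.2975

tan delta = 0.2975


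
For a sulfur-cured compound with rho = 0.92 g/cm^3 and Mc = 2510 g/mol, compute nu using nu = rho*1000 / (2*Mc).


nu = rho * 1000 / (2 * Mc)
nu = 0.92 * 1000 / (2 * 2510)
nu = 920.0 / 5020
nu = 0.1833 mol/L

0.1833 mol/L


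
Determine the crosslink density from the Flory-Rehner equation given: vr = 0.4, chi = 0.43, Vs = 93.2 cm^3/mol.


ln(1 - vr) = ln(1 - 0.4) = -0.5108
Numerator = -((-0.5108) + 0.4 + 0.43 * 0.4^2) = 0.0420
Denominator = 93.2 * (0.4^(1/3) - 0.4/2) = 50.0303
nu = 0.0420 / 50.0303 = 8.4000e-04 mol/cm^3

8.4000e-04 mol/cm^3


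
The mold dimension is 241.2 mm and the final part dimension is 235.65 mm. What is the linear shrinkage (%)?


Shrinkage = (mold - part) / mold * 100
= (241.2 - 235.65) / 241.2 * 100
= 5.55 / 241.2 * 100
= 2.3%

2.3%


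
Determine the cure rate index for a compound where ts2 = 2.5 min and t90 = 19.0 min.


CRI = 100 / (t90 - ts2)
= 100 / (19.0 - 2.5)
= 100 / 16.5
= 6.06 min^-1

6.06 min^-1


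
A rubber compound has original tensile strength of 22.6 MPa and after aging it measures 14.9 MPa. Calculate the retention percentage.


Retention = aged / original * 100
= 14.9 / 22.6 * 100
= 65.9%

65.9%


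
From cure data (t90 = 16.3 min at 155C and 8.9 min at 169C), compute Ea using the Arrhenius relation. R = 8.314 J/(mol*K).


T1 = 428.15 K, T2 = 442.15 K
1/T1 - 1/T2 = 7.3954e-05
ln(t1/t2) = ln(16.3/8.9) = 0.6051
Ea = 8.314 * 0.6051 / 7.3954e-05 = 68027.5205 J/mol
Ea = 68.03 kJ/mol

68.03 kJ/mol


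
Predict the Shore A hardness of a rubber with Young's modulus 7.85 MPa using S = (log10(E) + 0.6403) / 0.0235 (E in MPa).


log10(E) = 0.0235*S - 0.6403  =>  S = (log10(E) + 0.6403) / 0.0235
log10(7.85) = 0.894870
S = (0.894870 + 0.6403) / 0.0235 = 1.535170 / 0.0235
S = 65.3

Shore A = 65.3


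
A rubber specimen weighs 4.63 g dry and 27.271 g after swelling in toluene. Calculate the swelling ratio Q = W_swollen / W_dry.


Q = W_swollen / W_dry
Q = 27.271 / 4.63
Q = 5.89

Q = 5.89


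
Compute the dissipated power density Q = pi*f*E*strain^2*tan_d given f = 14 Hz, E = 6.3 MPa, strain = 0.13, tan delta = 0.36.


Q = pi * f * E * strain^2 * tan_d
= pi * 14 * 6.3 * 0.13^2 * 0.36
= pi * 14 * 6.3 * 0.0169 * 0.36
= 1.6858

Q = 1.6858


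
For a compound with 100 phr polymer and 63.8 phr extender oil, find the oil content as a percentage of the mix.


Oil % = oil / (100 + oil) * 100
= 63.8 / (100 + 63.8) * 100
= 63.8 / 163.8 * 100
= 38.95%

38.95%


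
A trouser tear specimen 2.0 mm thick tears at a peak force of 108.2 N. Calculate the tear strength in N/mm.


Tear strength = force / thickness
= 108.2 / 2.0
= 54.1 N/mm

54.1 N/mm


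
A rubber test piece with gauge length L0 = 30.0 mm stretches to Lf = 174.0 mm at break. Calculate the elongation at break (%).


Elongation = (Lf - L0) / L0 * 100
= (174.0 - 30.0) / 30.0 * 100
= 144.0 / 30.0 * 100
= 480.0%

480.0%


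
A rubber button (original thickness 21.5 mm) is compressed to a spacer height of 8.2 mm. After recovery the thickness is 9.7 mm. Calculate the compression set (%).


CS = (t0 - recovered) / (t0 - ts) * 100
= (21.5 - 9.7) / (21.5 - 8.2) * 100
= 11.8 / 13.3 * 100
= 88.7%

88.7%


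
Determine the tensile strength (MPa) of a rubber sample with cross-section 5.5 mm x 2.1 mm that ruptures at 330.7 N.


Area = width * thickness = 5.5 * 2.1 = 11.55 mm^2
TS = force / area = 330.7 / 11.55 = 28.63 MPa

28.63 MPa


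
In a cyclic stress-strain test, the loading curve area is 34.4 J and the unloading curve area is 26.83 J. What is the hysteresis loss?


Hysteresis loss = loading - unloading
= 34.4 - 26.83
= 7.57 J

7.57 J


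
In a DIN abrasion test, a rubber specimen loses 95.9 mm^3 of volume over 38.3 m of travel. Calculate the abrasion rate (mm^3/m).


Rate = volume_loss / distance
= 95.9 / 38.3
= 2.504 mm^3/m

2.504 mm^3/m


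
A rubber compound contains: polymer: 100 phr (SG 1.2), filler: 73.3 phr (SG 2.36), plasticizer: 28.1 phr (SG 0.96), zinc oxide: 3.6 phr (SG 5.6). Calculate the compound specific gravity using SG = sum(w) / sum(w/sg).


Sum of weights = 205.0
Volume contributions:
  polymer: 100/1.2 = 83.3333
  filler: 73.3/2.36 = 31.0593
  plasticizer: 28.1/0.96 = 29.2708
  zinc oxide: 3.6/5.6 = 0.6429
Sum of volumes = 144.3063
SG = 205.0 / 144.3063 = 1.421

SG = 1.421


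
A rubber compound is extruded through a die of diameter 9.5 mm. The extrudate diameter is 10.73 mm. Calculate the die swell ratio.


Die swell ratio = D_extrudate / D_die
= 10.73 / 9.5
= 1.129

Die swell = 1.129


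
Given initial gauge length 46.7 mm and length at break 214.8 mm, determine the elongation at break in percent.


Elongation = (Lf - L0) / L0 * 100
= (214.8 - 46.7) / 46.7 * 100
= 168.1 / 46.7 * 100
= 360.0%

360.0%


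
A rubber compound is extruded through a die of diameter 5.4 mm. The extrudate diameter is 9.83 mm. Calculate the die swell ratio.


Die swell ratio = D_extrudate / D_die
= 9.83 / 5.4
= 1.82

Die swell = 1.82


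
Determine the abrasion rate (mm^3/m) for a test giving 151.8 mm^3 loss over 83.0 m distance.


Rate = volume_loss / distance
= 151.8 / 83.0
= 1.829 mm^3/m

1.829 mm^3/m


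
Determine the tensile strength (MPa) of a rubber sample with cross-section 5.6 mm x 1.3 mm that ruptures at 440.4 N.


Area = width * thickness = 5.6 * 1.3 = 7.28 mm^2
TS = force / area = 440.4 / 7.28 = 60.49 MPa

60.49 MPa


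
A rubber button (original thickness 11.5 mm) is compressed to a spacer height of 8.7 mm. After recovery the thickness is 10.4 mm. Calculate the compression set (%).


CS = (t0 - recovered) / (t0 - ts) * 100
= (11.5 - 10.4) / (11.5 - 8.7) * 100
= 1.1 / 2.8 * 100
= 39.3%

39.3%


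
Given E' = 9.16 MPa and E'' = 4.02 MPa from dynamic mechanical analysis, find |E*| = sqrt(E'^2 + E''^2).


|E*| = sqrt(E'^2 + E''^2)
= sqrt(9.16^2 + 4.02^2)
= sqrt(83.9056 + 16.1604)
= 10.003 MPa

10.003 MPa


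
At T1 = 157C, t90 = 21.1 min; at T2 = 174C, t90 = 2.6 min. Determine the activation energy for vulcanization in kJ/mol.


T1 = 430.15 K, T2 = 447.15 K
1/T1 - 1/T2 = 8.8384e-05
ln(t1/t2) = ln(21.1/2.6) = 2.0938
Ea = 8.314 * 2.0938 / 8.8384e-05 = 196952.4967 J/mol
Ea = 196.95 kJ/mol

196.95 kJ/mol


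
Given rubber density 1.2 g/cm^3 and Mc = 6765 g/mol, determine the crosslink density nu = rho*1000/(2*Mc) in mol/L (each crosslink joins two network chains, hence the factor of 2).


nu = rho * 1000 / (2 * Mc)
nu = 1.2 * 1000 / (2 * 6765)
nu = 1200.0 / 13530
nu = 0.0887 mol/L

0.0887 mol/L


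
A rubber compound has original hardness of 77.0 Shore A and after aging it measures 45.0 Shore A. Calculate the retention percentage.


Retention = aged / original * 100
= 45.0 / 77.0 * 100
= 58.4%

58.4%


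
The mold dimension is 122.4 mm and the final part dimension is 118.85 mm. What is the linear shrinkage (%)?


Shrinkage = (mold - part) / mold * 100
= (122.4 - 118.85) / 122.4 * 100
= 3.55 / 122.4 * 100
= 2.9%

2.9%


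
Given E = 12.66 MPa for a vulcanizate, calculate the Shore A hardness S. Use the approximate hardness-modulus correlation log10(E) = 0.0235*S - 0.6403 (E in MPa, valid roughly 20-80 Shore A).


log10(E) = 0.0235*S - 0.6403  =>  S = (log10(E) + 0.6403) / 0.0235
log10(12.66) = 1.102434
S = (1.102434 + 0.6403) / 0.0235 = 1.742734 / 0.0235
S = 74.2

Shore A = 74.2


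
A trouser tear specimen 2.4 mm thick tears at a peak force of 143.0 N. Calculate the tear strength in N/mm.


Tear strength = force / thickness
= 143.0 / 2.4
= 59.58 N/mm

59.58 N/mm


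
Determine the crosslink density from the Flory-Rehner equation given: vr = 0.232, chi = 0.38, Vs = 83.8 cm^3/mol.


ln(1 - vr) = ln(1 - 0.232) = -0.2640
Numerator = -((-0.2640) + 0.232 + 0.38 * 0.232^2) = 0.0115
Denominator = 83.8 * (0.232^(1/3) - 0.232/2) = 41.7712
nu = 0.0115 / 41.7712 = 2.7561e-04 mol/cm^3

2.7561e-04 mol/cm^3


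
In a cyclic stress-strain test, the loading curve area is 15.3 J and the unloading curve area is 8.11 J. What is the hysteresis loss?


Hysteresis loss = loading - unloading
= 15.3 - 8.11
= 7.19 J

7.19 J


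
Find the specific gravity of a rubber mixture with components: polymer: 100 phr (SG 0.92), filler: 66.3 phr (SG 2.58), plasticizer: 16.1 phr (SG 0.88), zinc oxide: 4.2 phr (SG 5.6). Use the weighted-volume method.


Sum of weights = 186.6
Volume contributions:
  polymer: 100/0.92 = 108.6957
  filler: 66.3/2.58 = 25.6977
  plasticizer: 16.1/0.88 = 18.2955
  zinc oxide: 4.2/5.6 = 0.7500
Sum of volumes = 153.4388
SG = 186.6 / 153.4388 = 1.216

SG = 1.216


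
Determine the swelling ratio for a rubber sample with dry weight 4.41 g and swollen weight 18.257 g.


Q = W_swollen / W_dry
Q = 18.257 / 4.41
Q = 4.14

Q = 4.14


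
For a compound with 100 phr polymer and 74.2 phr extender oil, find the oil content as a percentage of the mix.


Oil % = oil / (100 + oil) * 100
= 74.2 / (100 + 74.2) * 100
= 74.2 / 174.2 * 100
= 42.59%

42.59%


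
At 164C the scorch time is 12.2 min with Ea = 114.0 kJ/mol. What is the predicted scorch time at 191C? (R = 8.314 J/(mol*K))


Convert temperatures: T1 = 164 + 273.15 = 437.15 K, T2 = 191 + 273.15 = 464.15 K
ts2_new = 12.2 * exp(114000 / 8.314 * (1/464.15 - 1/437.15))
1/T2 - 1/T1 = -1.3307e-04
ts2_new = 1.97 min

1.97 min


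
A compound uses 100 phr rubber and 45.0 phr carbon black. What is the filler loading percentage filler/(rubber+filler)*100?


Filler % = filler / (rubber + filler) * 100
= 45.0 / (100 + 45.0) * 100
= 45.0 / 145.0 * 100
= 31.03%

31.03%


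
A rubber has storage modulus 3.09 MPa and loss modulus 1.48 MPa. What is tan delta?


tan delta = E'' / E'
= 1.48 / 3.09
= 0.479

tan delta = 0.479


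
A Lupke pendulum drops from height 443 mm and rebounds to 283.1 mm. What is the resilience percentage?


Resilience = h_rebound / h_drop * 100
= 283.1 / 443 * 100
= 63.9%

63.9%
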